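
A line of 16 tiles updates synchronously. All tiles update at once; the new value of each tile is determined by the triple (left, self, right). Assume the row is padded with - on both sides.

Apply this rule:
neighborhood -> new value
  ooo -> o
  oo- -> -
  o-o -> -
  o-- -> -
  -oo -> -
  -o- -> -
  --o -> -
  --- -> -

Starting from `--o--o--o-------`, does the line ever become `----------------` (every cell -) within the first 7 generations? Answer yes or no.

yes

----------------
all cells are - at generation 1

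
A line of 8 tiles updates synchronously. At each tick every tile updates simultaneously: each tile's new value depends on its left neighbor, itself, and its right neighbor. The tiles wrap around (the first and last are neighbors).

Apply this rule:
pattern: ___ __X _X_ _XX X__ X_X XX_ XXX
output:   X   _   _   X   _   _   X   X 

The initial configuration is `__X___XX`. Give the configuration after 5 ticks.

____X_XX
_XX___XX
_XX_X_XX
_XX___XX  (repeats tick 2; period 2)
tick 5: _XX_X_XX

_XX_X_XX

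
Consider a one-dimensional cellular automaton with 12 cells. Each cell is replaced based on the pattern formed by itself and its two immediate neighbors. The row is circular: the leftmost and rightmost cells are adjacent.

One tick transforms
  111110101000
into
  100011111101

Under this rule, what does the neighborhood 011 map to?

At position 0 the neighborhood is 011; the next row has 1 there.

1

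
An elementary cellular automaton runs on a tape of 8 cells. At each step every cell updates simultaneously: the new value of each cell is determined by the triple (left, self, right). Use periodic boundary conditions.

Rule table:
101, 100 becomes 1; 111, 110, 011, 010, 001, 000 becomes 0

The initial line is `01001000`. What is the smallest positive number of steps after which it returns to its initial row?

step 1: 00100100
step 2: 00010010
step 3: 00001001
step 4: 10000100
step 5: 01000010
step 6: 00100001
step 7: 10010000
step 8: 01001000

8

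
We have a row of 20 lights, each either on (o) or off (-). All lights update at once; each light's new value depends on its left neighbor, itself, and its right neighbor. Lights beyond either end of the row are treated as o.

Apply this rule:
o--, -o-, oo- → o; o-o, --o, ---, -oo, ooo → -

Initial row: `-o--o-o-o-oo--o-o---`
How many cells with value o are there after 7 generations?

generation 1: -oo-o-o-o--oo-o-oo--
generation 2: --o-o-o-oo--o-o--oo-
generation 3: o-o-o-o--oo-o-oo--o-
generation 4: o-o-o-oo--o-o--oo-o-
generation 5: o-o-o--oo-o-oo--o-o-
generation 6: o-o-oo--o-o--oo-o-o-
generation 7: o-o--oo-o-oo--o-o-o-
count of o: 10

10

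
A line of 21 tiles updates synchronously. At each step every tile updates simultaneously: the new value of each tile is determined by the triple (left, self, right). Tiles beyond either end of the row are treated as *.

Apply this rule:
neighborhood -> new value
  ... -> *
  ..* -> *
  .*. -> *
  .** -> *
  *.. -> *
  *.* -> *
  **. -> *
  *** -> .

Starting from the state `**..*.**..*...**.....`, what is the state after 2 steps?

.********************
**...................

**...................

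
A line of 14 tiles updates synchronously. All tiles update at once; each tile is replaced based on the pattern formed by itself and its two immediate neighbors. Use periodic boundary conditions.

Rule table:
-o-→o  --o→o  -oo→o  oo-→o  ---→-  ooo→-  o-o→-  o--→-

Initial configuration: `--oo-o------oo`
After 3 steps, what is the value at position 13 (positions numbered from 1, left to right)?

-

-ooo-o-----ooo
-o-o-o----oo-o
-o-o-o---ooo-o
position 13 holds -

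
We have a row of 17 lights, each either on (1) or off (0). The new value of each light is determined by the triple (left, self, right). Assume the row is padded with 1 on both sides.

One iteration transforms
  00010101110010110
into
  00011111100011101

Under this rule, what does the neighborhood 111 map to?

1

At position 8 the neighborhood is 111; the next row has 1 there.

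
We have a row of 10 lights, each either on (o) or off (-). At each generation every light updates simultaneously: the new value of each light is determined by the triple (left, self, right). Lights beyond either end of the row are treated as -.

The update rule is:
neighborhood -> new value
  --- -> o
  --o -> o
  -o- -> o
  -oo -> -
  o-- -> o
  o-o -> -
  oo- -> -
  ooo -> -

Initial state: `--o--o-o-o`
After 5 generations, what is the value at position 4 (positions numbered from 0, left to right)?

oooooo-o-o
-------o-o
oooooooo-o
---------o
oooooooooo
position 4 holds o

o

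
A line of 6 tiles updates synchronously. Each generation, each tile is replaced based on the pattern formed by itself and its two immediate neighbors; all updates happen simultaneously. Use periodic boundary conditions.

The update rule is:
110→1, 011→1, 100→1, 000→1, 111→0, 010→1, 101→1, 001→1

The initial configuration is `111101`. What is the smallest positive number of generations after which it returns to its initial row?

000111
111101

2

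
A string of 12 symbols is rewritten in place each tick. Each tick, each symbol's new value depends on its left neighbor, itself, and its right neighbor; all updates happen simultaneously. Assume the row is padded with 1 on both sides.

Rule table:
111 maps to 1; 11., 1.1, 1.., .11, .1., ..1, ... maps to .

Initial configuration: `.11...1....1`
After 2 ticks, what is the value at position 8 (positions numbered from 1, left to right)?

.

............
............
position 8 holds .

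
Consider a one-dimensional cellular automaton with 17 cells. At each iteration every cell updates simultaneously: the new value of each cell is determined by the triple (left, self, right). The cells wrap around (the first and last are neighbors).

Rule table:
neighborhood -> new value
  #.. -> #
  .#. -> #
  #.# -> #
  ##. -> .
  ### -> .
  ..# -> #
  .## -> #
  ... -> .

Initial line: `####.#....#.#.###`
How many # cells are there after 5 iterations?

10

....###..######..
...##..###.....#.
..##.###..#...###
###.##..####.##..
#..##.###...##.##
count of #: 10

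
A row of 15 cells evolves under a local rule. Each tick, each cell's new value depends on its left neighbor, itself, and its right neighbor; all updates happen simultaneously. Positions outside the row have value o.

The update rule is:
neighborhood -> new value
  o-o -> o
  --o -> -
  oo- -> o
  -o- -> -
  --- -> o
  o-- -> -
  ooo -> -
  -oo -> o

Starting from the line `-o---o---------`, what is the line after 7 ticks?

o---ooo-----oo-

o--o---ooooooo-
o----o-o-----oo
o-oo--o--ooo-o-
oooo-----o-oo-o
---o-ooo--ooooo
-o--oo-o--o----
o---ooo-----oo-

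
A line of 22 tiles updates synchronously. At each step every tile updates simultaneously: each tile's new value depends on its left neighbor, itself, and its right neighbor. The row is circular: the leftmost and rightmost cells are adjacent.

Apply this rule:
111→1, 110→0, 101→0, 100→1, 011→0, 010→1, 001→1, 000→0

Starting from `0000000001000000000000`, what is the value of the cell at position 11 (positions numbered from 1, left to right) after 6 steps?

step 1: 0000000011100000000000
step 2: 0000000101010000000000
step 3: 0000001101011000000000
step 4: 0000010001000100000000
step 5: 0000111011101110000000
step 6: 0001010001000101000000
position 11 holds 0

0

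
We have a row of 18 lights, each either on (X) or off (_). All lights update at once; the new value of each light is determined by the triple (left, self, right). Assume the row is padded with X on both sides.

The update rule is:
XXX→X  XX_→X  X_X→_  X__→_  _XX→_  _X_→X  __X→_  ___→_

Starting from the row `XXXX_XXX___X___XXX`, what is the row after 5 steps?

XXXX___X___X______

step 1: XXXX__XX___X____XX
step 2: XXXX___X___X_____X
step 3: XXXX___X___X______
step 4: XXXX___X___X______  (fixed point — unchanged through step 5)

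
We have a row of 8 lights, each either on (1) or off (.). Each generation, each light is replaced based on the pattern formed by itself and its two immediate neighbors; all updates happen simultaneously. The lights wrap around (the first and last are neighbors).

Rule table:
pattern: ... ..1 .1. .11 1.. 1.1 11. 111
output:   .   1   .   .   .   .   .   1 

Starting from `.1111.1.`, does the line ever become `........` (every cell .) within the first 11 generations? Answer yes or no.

no

1.11....
.......1
......1.
.....1..
....1...
...1....
..1.....
.1......
1.......
.......1  (repeats generation 2; period 8)
generation 11: ......1.
generation 11 is ......1., still not uniform .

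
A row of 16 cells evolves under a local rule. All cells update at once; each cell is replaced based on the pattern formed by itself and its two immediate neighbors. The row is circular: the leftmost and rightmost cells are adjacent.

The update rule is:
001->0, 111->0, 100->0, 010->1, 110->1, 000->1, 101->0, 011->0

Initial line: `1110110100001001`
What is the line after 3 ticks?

1010010100101000

tick 1: 0010010101101000
tick 2: 1010010100101011
tick 3: 1010010100101000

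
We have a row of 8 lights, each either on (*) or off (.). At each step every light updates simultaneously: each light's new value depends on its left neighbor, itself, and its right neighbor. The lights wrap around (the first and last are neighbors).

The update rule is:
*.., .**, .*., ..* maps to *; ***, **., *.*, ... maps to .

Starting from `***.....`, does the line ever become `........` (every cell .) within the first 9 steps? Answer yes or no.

*..*...*
.****.**
.*....*.
***..***
...***..
..**..*.
.**.****
.*..*...
******..
step 9 is ******.., still not uniform .

no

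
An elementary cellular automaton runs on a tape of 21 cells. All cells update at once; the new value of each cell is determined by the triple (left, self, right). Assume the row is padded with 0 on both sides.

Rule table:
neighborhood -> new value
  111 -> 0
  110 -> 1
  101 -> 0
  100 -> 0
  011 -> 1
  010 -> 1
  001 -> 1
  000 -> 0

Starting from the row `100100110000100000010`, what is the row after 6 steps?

101101110001100000110
101101010011100001110
101101010110100011010
101101010110100111010
101101010110101101010
101101010110101101010

101101010110101101010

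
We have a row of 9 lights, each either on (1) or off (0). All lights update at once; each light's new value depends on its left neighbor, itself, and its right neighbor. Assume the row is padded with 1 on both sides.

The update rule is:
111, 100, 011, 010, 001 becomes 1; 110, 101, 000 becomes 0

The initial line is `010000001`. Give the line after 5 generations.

010111111

011000011
010100111
010111111
010111111  (fixed point — unchanged through generation 5)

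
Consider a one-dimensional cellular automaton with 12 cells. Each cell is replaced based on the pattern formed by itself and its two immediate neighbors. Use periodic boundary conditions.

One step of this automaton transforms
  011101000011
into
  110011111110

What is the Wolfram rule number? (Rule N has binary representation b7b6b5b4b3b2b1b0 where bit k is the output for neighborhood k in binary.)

position 2: 111 → 0  (bit 7 = 0)
position 3: 110 → 0  (bit 6 = 0)
position 0: 101 → 1  (bit 5 = 1)
position 6: 100 → 1  (bit 4 = 1)
position 1: 011 → 1  (bit 3 = 1)
position 5: 010 → 1  (bit 2 = 1)
position 9: 001 → 1  (bit 1 = 1)
position 7: 000 → 1  (bit 0 = 1)
bits b7..b0 = 00111111 = 63

63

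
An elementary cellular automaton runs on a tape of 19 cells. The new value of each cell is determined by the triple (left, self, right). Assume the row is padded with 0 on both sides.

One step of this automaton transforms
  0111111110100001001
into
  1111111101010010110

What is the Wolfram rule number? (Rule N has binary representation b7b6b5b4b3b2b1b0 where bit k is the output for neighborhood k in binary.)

186

position 2: 111 → 1  (bit 7 = 1)
position 8: 110 → 0  (bit 6 = 0)
position 9: 101 → 1  (bit 5 = 1)
position 11: 100 → 1  (bit 4 = 1)
position 1: 011 → 1  (bit 3 = 1)
position 10: 010 → 0  (bit 2 = 0)
position 0: 001 → 1  (bit 1 = 1)
position 12: 000 → 0  (bit 0 = 0)
bits b7..b0 = 10111010 = 186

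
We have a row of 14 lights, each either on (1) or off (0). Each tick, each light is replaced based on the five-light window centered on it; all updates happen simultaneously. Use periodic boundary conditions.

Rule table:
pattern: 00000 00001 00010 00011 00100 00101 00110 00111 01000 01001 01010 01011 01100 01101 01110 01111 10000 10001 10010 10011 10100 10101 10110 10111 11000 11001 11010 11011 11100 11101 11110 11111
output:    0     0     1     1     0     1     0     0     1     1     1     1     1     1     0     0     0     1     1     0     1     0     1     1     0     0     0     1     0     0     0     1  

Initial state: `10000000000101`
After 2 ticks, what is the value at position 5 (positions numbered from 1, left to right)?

tick 1: 10000000001111
tick 2: 00000000010010
position 5 holds 0

0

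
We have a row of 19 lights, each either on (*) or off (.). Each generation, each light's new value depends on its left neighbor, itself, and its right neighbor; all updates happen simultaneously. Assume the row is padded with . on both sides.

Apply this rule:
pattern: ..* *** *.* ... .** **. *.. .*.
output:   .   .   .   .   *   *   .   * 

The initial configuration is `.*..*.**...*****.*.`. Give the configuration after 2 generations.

.*..*.**...*...*.*.
.*..*.**...*...*.*.

.*..*.**...*...*.*.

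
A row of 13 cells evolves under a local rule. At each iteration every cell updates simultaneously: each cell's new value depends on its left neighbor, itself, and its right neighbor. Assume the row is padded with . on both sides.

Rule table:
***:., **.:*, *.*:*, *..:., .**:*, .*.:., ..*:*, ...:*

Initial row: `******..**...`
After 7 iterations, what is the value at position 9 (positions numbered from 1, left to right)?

*

iteration 1: *....*.***.**
iteration 2: ..***.**.****
iteration 3: ***.******..*
iteration 4: *.***....*.*.
iteration 5: .**.*.***.*..
iteration 6: ****.**.**..*
iteration 7: *..*******.*.
position 9 holds *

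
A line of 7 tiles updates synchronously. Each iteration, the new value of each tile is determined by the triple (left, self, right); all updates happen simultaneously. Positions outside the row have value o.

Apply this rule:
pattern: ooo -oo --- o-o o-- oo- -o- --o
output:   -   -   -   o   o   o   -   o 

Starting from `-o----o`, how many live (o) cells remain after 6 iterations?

5

o-o--o-
oo-oo-o
-oo-oo-
o-oo-oo
oo-oo--
-oo-ooo
count of o: 5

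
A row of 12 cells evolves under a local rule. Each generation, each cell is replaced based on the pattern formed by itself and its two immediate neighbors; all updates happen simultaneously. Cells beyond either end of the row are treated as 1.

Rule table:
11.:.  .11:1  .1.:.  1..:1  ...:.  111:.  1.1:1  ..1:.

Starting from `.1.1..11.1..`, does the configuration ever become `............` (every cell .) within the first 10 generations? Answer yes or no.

no

1.1.1.1.1.1.
.1.1.1.1.1.1
1.1.1.1.1.11
.1.1.1.1.11.
1.1.1.1.11.1
.1.1.1.11.11
1.1.1.11.11.
.1.1.11.11.1
1.1.11.11.11
.1.11.11.11.
generation 10 is .1.11.11.11., still not uniform .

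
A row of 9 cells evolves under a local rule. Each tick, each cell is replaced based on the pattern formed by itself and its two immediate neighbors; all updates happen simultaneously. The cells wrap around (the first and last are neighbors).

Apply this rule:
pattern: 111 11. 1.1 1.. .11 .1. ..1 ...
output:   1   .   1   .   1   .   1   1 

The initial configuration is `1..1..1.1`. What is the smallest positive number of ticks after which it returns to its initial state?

9

..1..1.11
.1..1.11.
1..1.11..
..1.11..1
.1.11..1.
1.11..1..
.11..1..1
11..1..1.
1..1..1.1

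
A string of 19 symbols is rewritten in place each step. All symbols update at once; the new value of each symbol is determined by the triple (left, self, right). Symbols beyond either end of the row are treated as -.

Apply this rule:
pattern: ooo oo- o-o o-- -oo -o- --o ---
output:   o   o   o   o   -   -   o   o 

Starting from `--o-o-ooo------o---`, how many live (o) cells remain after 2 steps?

14

oo-o-o-oooooooo-ooo
-oo-o-o-oooooooo-oo
count of o: 14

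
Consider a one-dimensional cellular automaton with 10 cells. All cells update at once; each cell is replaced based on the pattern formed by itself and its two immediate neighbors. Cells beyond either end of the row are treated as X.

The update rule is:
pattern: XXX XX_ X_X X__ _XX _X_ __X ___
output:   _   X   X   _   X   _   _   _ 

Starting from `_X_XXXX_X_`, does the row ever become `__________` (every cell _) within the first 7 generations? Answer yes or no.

generation 1: X_XX__XX_X
generation 2: XXXX__XXXX
generation 3: ___X__X___
generation 4: __________
all cells are _ at generation 4

yes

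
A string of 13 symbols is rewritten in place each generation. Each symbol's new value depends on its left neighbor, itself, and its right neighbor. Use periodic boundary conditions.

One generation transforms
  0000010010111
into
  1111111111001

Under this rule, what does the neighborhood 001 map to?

At position 4 the neighborhood is 001; the next row has 1 there.

1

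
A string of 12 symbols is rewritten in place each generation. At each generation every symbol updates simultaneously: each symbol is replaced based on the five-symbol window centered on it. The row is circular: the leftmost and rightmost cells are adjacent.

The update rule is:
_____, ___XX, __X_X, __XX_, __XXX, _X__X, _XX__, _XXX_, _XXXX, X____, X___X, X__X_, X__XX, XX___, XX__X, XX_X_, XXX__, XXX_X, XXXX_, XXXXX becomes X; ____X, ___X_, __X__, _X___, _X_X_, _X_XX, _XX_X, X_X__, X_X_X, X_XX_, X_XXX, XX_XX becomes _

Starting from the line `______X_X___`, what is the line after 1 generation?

XXXX__X___XX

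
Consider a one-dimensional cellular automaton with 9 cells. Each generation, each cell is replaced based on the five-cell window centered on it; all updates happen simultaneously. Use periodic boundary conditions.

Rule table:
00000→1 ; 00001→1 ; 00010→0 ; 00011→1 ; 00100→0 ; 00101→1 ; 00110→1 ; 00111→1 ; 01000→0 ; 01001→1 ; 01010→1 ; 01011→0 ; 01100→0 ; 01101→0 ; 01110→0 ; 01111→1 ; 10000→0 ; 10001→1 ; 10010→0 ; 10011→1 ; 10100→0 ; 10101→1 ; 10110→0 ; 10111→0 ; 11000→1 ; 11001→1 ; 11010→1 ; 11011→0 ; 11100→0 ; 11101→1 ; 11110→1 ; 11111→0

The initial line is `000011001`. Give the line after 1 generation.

001110100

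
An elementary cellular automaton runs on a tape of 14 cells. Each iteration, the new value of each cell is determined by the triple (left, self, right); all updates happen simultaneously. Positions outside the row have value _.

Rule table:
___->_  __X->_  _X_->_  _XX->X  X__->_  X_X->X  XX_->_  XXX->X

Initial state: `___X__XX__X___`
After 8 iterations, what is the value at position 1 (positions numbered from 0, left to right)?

_

iteration 1: ______X_______
iteration 2: ______________
iteration 3: ______________  (fixed point — unchanged through iteration 8)
position 1 holds _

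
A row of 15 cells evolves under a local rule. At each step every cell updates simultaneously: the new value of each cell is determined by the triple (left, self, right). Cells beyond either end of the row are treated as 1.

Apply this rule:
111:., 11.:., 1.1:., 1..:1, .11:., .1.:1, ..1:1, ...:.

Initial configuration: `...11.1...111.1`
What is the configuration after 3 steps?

11...11.1..1.1.

step 1: 1.1...11.1.....
step 2: ..11.1...11...1
step 3: 11...11.1..1.1.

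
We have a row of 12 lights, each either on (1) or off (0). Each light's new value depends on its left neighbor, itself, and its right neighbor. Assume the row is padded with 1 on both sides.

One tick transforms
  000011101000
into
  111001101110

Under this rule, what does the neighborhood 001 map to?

0

At position 3 the neighborhood is 001; the next row has 0 there.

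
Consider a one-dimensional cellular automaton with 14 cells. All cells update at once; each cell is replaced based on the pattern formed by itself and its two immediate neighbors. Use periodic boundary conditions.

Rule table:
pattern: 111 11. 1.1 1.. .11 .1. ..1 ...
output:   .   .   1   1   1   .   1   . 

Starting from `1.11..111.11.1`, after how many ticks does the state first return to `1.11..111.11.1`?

28

.11.111..11.11
11.11..111.11.
1.11.111..11.1
.11.11..111.11
11.11.111..11.
1.11.11..111.1
.11.11.111..11
11.11.11..111.
1.11.11.111..1
.11.11.11..111
11.11.11.111..
1.11.11.11..11
.11.11.11.111.
11.11.11.11..1
..11.11.11.111
111.11.11.11..
1..11.11.11.11
.111.11.11.11.
11..11.11.11.1
..111.11.11.11
111..11.11.11.
1..111.11.11.1
.111..11.11.11
11..111.11.11.
1.111..11.11.1
.11..111.11.11
11.111..11.11.
1.11..111.11.1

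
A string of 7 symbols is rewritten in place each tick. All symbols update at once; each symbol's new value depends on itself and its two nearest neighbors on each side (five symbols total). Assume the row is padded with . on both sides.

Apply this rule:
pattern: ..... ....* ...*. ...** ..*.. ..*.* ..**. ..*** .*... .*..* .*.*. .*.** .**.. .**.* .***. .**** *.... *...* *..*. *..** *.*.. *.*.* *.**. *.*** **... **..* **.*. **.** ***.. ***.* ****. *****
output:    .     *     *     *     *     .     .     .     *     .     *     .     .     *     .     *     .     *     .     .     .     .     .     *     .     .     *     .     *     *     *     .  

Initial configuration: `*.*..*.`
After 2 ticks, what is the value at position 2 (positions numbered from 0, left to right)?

.*...**
*****..
position 2 holds *

*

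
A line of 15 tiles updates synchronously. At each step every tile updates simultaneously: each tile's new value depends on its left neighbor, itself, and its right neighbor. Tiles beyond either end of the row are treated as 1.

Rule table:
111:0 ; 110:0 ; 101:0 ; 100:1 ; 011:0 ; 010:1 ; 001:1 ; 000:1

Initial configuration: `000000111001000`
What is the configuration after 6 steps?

step 1: 111111000111111
step 2: 000000111000000
step 3: 111111000111111  (repeats step 1; period 2)
step 6: 000000111000000

000000111000000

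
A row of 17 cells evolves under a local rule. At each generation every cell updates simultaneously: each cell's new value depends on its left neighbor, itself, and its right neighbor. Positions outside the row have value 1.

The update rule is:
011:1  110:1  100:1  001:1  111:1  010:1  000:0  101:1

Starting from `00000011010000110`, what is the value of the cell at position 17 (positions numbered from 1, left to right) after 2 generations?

generation 1: 10000111111001111
generation 2: 11001111111111111
position 17 holds 1

1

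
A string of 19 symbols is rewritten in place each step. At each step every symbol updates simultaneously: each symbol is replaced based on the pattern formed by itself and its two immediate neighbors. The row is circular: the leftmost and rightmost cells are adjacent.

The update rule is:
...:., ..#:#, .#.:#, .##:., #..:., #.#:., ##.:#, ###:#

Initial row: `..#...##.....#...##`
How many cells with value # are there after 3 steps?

.##..#.#....##..#.#
..#.##.#...#.#.##.#
.##..#.#..##.#..#.#
count of #: 9

9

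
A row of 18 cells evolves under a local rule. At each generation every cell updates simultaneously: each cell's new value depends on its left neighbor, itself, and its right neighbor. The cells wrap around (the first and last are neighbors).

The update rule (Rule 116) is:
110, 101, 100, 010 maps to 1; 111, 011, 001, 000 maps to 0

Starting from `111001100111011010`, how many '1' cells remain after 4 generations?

001100110001101111
100110011000110001
110011001100011000
011001100110001100
count of 1: 8

8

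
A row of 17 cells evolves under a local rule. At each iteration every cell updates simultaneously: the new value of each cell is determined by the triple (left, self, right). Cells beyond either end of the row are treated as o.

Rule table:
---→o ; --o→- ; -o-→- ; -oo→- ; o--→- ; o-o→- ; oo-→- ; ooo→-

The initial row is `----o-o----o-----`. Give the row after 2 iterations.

iteration 1: -oo-----oo---ooo-
iteration 2: ----ooo----o-----

----ooo----o-----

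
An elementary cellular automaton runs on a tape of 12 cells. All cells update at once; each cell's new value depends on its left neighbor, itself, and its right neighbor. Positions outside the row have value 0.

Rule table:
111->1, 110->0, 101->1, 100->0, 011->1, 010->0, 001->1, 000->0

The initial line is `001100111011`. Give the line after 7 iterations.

110110000000

iteration 1: 011001110110
iteration 2: 110011101100
iteration 3: 100111011000
iteration 4: 001110110000
iteration 5: 011101100000
iteration 6: 111011000000
iteration 7: 110110000000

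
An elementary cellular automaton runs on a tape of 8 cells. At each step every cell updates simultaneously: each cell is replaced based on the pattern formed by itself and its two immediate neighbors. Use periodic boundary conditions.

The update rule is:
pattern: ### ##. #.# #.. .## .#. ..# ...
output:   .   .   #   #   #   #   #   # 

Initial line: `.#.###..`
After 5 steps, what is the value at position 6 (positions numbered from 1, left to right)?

####..##
....###.
#####..#
.....###
######..
position 6 holds #

#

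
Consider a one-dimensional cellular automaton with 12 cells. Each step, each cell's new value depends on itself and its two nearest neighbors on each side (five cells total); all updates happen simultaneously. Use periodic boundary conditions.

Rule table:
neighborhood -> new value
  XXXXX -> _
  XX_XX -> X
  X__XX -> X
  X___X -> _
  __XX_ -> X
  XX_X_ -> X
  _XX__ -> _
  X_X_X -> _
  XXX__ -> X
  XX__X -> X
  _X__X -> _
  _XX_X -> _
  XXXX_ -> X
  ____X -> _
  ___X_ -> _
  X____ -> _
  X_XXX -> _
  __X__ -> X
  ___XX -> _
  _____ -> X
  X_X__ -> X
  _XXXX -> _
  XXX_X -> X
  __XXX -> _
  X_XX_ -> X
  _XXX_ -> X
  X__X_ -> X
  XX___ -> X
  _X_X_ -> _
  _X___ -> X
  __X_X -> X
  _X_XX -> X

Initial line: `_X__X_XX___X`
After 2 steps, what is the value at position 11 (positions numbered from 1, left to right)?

X

_X_XXXX_X__X
__X__XXXX_XX
position 11 holds X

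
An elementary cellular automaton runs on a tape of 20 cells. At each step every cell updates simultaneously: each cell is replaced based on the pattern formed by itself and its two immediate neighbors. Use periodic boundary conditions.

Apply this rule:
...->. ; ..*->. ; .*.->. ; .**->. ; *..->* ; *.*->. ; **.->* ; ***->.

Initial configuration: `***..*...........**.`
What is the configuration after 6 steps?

...*...**..*........

step 1: ..**..*...........*.
step 2: ...**..*...........*
step 3: *...**..*...........
step 4: .*...**..*..........
step 5: ..*...**..*.........
step 6: ...*...**..*........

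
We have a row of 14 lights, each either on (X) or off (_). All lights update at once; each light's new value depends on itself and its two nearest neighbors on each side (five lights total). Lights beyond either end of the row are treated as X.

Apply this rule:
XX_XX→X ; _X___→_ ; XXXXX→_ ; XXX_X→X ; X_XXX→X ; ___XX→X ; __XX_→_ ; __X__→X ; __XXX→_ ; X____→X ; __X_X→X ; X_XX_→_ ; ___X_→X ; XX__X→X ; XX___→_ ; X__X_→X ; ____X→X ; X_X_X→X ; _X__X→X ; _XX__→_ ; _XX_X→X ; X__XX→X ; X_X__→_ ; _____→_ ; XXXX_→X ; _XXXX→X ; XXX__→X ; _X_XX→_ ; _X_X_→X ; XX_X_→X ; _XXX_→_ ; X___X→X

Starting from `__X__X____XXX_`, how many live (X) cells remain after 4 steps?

XXXXXX_XXX__XX
____XXXX_XXX_X
_XXX_XXXXX_XXX
XX_XXXX_XXXXX_
count of X: 11

11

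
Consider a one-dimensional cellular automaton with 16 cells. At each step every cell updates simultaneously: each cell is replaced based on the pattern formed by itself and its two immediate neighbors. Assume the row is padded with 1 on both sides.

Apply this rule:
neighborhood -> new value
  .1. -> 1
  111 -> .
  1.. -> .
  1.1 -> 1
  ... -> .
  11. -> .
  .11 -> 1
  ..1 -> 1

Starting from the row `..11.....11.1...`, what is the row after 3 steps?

.11.....11.11..1
11.....11.11..11
......11.11..11.

......11.11..11.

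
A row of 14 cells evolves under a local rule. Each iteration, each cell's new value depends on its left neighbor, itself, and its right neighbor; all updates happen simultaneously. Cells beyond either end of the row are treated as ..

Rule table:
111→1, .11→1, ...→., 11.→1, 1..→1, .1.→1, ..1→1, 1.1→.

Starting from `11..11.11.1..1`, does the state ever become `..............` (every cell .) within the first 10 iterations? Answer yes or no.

111111.11.1111
111111.11.1111  (fixed point — unchanged through iteration 10)
iteration 10 is 111111.11.1111, still not uniform .

no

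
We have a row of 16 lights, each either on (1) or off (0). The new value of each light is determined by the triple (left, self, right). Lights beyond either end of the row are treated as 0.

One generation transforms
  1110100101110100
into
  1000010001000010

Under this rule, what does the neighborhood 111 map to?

At position 1 the neighborhood is 111; the next row has 0 there.

0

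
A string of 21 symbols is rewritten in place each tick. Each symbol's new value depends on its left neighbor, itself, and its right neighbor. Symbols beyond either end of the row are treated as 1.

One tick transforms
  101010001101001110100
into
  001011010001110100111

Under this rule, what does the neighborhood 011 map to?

0

At position 8 the neighborhood is 011; the next row has 0 there.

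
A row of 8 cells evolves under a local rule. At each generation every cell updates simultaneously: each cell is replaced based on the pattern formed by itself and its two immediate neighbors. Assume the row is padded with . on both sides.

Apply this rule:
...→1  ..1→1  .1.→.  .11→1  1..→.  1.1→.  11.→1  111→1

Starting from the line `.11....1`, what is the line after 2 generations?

111.111.
111.111.

111.111.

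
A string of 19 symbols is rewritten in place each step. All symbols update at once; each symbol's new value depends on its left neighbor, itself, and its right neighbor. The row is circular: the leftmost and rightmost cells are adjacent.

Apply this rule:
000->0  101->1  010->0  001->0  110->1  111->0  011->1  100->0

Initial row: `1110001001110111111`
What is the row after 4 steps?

0000000000101000000

step 1: 0010000001011100000
step 2: 0000000000110100000
step 3: 0000000000111000000
step 4: 0000000000101000000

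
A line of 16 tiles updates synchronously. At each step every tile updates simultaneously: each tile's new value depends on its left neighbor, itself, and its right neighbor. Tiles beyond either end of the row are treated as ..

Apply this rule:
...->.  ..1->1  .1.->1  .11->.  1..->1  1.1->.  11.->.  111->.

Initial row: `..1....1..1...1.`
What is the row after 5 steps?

..1.....1.......

.111..111111.111
1...11..........
11.1..1.........
...11111........
..1.....1.......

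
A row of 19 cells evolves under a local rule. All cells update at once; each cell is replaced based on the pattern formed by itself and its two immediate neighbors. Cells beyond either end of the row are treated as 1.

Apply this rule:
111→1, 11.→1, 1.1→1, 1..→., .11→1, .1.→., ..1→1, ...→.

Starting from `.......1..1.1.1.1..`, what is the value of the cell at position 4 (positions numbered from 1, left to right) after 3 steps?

......1..1.1.1.1..1
.....1..1.1.1.1..11
....1..1.1.1.1..111
position 4 holds .

.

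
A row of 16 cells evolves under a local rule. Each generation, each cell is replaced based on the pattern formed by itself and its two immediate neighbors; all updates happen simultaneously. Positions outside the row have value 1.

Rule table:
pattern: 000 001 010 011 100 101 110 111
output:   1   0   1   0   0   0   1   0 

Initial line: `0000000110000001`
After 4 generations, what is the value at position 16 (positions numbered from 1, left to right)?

generation 1: 0111110010111100
generation 2: 0000010010000100
generation 3: 0111010010110100
generation 4: 0001010010010100
position 16 holds 0

0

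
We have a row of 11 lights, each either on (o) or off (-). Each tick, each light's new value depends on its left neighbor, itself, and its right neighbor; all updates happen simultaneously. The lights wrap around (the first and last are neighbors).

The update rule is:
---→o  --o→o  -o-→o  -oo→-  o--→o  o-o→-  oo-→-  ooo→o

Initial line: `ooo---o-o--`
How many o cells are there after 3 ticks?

9

tick 1: -o-oooo-ooo
tick 2: -o--oo---o-
tick 3: oooo--ooooo
count of o: 9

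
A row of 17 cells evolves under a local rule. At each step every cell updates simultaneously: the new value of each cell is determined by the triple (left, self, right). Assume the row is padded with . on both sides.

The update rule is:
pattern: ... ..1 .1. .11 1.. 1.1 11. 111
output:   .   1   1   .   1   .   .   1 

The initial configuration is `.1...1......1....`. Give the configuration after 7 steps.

step 1: 111.111....111...
step 2: .1...1.1..1.1.1..
step 3: 111.11.1111.1.11.
step 4: .1......11..1...1
step 5: 111....1..1111.11
step 6: .1.1..1111.11....
step 7: 11.111.11....1...

11.111.11....1...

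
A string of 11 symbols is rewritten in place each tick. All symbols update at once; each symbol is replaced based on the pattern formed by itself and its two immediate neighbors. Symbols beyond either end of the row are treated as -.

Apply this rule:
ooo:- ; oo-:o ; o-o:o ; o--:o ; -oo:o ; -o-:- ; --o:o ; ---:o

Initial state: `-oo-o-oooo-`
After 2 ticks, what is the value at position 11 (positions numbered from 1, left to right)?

oooo-oo--oo
o--oooooooo
position 11 holds o

o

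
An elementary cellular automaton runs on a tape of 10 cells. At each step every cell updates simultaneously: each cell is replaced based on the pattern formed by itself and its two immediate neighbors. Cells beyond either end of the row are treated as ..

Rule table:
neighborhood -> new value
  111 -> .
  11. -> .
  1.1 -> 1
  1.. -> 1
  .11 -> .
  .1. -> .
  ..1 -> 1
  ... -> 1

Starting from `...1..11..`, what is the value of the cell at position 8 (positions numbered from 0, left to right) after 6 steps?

step 1: 111.11..11
step 2: ...1..11..  (repeats step 0; period 2)
step 6: ...1..11..
position 8 holds .

.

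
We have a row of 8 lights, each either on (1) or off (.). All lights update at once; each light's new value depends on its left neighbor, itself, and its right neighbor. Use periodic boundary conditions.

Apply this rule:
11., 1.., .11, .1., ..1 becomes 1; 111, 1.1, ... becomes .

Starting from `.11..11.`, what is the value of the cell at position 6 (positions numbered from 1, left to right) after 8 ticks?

.

tick 1: 11111111
tick 2: ........
tick 3: ........  (fixed point — unchanged through tick 8)
position 6 holds .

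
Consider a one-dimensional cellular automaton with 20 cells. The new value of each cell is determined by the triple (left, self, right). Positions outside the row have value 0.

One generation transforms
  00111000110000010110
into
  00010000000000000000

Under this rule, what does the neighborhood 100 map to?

0

At position 5 the neighborhood is 100; the next row has 0 there.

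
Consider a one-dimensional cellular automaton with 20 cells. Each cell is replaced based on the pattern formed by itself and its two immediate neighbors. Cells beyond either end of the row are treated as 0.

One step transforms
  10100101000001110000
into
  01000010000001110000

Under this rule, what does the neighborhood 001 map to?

0

At position 4 the neighborhood is 001; the next row has 0 there.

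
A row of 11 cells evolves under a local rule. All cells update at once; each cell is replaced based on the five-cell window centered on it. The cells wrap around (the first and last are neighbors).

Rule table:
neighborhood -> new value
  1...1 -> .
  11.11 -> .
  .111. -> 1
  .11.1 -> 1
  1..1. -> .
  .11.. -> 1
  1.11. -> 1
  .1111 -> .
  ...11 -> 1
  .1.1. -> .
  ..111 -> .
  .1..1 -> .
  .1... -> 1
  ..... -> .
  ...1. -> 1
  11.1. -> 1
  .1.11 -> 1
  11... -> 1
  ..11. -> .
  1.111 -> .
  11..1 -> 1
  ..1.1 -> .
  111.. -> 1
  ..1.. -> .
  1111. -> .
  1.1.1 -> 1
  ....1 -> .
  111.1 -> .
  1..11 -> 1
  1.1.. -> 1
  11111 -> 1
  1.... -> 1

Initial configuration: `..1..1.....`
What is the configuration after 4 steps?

.1111..111.

.1....11...
1.11.1.111.
1111111.1.1
.1111..111.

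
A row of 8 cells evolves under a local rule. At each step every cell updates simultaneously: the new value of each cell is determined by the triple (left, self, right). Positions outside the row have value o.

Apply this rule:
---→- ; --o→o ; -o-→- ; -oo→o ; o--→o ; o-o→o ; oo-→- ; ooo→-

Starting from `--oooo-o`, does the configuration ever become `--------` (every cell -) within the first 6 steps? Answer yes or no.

no

step 1: ooo---oo
step 2: ---o-oo-
step 3: o-o-oo-o
step 4: -o-oo-oo
step 5: o-oo-oo-
step 6: -oo-oo-o
step 6 is -oo-oo-o, still not uniform -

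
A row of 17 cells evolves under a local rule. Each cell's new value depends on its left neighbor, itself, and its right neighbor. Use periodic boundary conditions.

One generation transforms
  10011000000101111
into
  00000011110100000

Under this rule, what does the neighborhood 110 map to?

0

At position 0 the neighborhood is 110; the next row has 0 there.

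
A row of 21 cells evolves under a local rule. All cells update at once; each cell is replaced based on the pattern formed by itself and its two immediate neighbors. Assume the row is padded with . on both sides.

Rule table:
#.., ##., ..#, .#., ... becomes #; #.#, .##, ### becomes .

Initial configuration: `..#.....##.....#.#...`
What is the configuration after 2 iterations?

iteration 1: ########.#######.####
iteration 2: .......#.......#....#

.......#.......#....#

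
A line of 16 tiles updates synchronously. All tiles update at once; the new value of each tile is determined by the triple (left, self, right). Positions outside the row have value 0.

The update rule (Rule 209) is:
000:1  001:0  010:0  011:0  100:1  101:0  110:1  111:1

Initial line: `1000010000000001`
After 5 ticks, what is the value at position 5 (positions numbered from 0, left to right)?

1

0111001111111100
0011100111111111
1001110011111111
0100111001111111
0010011100111111
position 5 holds 1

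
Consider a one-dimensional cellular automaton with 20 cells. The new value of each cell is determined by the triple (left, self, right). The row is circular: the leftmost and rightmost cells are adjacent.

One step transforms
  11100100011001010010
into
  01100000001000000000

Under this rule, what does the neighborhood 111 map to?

At position 1 the neighborhood is 111; the next row has 1 there.

1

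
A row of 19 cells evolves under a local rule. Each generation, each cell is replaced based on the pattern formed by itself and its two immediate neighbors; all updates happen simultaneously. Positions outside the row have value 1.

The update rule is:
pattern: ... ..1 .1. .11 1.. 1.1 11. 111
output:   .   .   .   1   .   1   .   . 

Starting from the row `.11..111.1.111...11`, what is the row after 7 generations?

generation 1: 11...1..1.11.....1.
generation 2: .........11.......1
generation 3: .........1........1
generation 4: ..................1
generation 5: ..................1  (fixed point — unchanged through generation 7)

..................1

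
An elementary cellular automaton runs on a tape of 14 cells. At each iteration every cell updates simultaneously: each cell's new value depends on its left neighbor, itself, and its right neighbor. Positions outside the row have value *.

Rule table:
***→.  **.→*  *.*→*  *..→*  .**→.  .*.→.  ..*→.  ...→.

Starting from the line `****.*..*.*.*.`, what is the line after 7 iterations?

.**.**...**.*.

iteration 1: ...**.*..*.*.*
iteration 2: *...**.*..*.*.
iteration 3: **...**.*..*.*
iteration 4: .**...**.*..*.
iteration 5: *.**...**.*..*
iteration 6: **.**...**.*..
iteration 7: .**.**...**.*.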